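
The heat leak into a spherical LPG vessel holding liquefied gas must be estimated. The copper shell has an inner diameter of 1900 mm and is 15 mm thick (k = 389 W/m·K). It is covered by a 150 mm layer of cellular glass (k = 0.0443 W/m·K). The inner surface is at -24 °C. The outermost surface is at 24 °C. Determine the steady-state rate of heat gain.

Q ≈ 192 W

Each spherical layer contributes R = (1/r_i − 1/r_o)/(4πk):
R_copper shell = (1/0.95 − 1/0.965)/(4π×389) = 3.347×10^-6 K/W
R_cellular glass = (1/0.965 − 1/1.115)/(4π×0.0443) = 0.2504 K/W
R_total = 0.2504 K/W
Q = ΔT/R_total = 48/0.2504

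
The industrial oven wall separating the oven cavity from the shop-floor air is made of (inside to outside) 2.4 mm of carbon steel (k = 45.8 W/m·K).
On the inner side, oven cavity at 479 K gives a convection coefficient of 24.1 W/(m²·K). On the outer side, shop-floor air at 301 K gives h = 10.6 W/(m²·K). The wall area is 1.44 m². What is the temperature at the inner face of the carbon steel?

Using the resistance-network approach (series):
R_inner film = 1/(h_i·A) = 1/(24.1×1.44) = 0.02882 K/W
R_carbon steel = L/(kA) = 0.0024/(45.8×1.44) = 3.639×10^-5 K/W
R_outer film = 1/(h_o·A) = 1/(10.6×1.44) = 0.06551 K/W
R_total = 0.09437 K/W;  Q = ΔT/R_total = 178/0.09437 = 1886 W
T_interface = T_inner − Q·ΣR(inner→interface) = 479 − 1890×0.02882

T ≈ 425 K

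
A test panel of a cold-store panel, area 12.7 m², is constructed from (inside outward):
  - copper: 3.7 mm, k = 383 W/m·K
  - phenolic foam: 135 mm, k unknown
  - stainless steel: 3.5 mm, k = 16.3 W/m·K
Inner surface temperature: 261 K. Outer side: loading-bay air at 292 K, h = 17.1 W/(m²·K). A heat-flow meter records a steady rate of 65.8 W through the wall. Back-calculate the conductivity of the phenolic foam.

Thermal resistances in series:
R_copper = L/(kA) = 0.0037/(383×12.7) = 7.607×10^-7 K/W
R_stainless steel = L/(kA) = 0.0035/(16.3×12.7) = 1.691×10^-5 K/W
R_outer film = 1/(h_o·A) = 1/(17.1×12.7) = 0.004605 K/W
Sum of known resistances R_other = 0.004622 K/W
Total R = ΔT/Q = 31/65.8 = 0.4711 K/W
R_phenolic foam = R_total − R_other = 0.4665 K/W
k = L/(R·A) = 0.135/(0.4665×12.7)

k ≈ 0.0228 W/(m·K)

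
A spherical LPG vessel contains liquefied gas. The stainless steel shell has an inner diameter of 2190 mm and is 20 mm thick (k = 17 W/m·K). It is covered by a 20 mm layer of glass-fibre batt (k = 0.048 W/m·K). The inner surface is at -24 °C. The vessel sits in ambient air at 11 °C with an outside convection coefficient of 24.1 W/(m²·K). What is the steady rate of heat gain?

Each spherical layer contributes R = (1/r_i − 1/r_o)/(4πk):
R_stainless steel shell = (1/1.095 − 1/1.115)/(4π×17) = 7.668×10^-5 K/W
R_glass-fibre batt = (1/1.115 − 1/1.135)/(4π×0.048) = 0.0262 K/W
R_outer film = 1/(h·4πr_o²) = 1/(24.1×4π×1.135²) = 0.002563 K/W
R_total = 0.02884 K/W
Q = ΔT/R_total = 35/0.02884

Q ≈ 1210 W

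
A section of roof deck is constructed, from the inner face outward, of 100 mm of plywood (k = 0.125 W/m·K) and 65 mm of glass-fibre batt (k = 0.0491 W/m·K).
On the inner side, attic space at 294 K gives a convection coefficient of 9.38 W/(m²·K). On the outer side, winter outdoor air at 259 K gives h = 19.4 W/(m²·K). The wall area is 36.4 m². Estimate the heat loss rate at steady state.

Q ≈ 558 W

Thermal resistances in series:
R_inner film = 1/(h_i·A) = 1/(9.38×36.4) = 0.002929 K/W
R_plywood = L/(kA) = 0.1/(0.125×36.4) = 0.02198 K/W
R_glass-fibre batt = L/(kA) = 0.065/(0.0491×36.4) = 0.03637 K/W
R_outer film = 1/(h_o·A) = 1/(19.4×36.4) = 0.001416 K/W
R_total = 0.06269 K/W
Q = ΔT / R_total = 35 / 0.06269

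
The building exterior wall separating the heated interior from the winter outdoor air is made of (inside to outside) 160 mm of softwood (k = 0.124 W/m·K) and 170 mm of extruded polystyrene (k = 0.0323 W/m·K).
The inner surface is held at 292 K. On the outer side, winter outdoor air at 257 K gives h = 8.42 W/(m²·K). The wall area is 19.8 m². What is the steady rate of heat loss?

Q ≈ 104 W

Series thermal resistances:
R_softwood = L/(kA) = 0.16/(0.124×19.8) = 0.06517 K/W
R_extruded polystyrene = L/(kA) = 0.17/(0.0323×19.8) = 0.2658 K/W
R_outer film = 1/(h_o·A) = 1/(8.42×19.8) = 0.005998 K/W
R_total = 0.337 K/W
Q = ΔT / R_total = 35 / 0.337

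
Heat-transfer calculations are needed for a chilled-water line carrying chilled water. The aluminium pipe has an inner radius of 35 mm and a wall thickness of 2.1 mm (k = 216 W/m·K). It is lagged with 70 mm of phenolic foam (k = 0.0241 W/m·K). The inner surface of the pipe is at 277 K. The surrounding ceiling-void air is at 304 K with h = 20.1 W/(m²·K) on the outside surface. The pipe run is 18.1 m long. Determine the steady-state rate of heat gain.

Q ≈ 69.1 W

Radial resistances (cylindrical: R_cond = ln(r_o/r_i)/(2πkL), R_conv = 1/(h·2πrL)):
R_aluminium pipe wall = ln(37.1/35)/(2π×216×18.1) = 2.372×10^-6 K/W
R_phenolic foam = ln(107.1/37.1)/(2π×0.0241×18.1) = 0.3868 K/W
R_outer film = 1/(h_o·2πr_oL) = 1/(20.1×2π×0.1071×18.1) = 0.004085 K/W
R_total = 0.3909 K/W
Q = ΔT/R_total = 27/0.3909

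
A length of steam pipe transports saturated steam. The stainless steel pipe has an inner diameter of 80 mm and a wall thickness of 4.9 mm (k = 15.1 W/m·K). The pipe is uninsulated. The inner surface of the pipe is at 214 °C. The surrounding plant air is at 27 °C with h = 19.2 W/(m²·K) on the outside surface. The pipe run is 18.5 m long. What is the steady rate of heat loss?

Q ≈ 18600 W

Radial resistances (cylindrical: R_cond = ln(r_o/r_i)/(2πkL), R_conv = 1/(h·2πrL)):
R_stainless steel pipe wall = ln(44.9/40)/(2π×15.1×18.5) = 6.584×10^-5 K/W
R_outer film = 1/(h_o·2πr_oL) = 1/(19.2×2π×0.0449×18.5) = 0.009979 K/W
R_total = 0.01005 K/W
Q = ΔT/R_total = 187/0.01005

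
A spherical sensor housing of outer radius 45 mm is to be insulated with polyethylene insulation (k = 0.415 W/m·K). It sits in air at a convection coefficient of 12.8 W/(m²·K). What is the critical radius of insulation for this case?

For a sphere r_cr = 2k/h = 2×0.415/12.8
r_cr = 64.8 mm; since the bare radius (45 mm) is below r_cr, adding a thin layer of insulation will *increase* heat loss.

r_cr ≈ 64.8 mm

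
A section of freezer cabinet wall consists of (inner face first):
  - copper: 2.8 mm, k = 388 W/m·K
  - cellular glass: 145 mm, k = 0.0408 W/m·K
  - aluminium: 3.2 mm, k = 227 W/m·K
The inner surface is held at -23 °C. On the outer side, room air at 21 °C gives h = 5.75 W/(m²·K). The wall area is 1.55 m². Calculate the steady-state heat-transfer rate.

Q ≈ 18.3 W

Series thermal resistances:
R_copper = L/(kA) = 0.0028/(388×1.55) = 4.656×10^-6 K/W
R_cellular glass = L/(kA) = 0.145/(0.0408×1.55) = 2.293 K/W
R_aluminium = L/(kA) = 0.0032/(227×1.55) = 9.095×10^-6 K/W
R_outer film = 1/(h_o·A) = 1/(5.75×1.55) = 0.1122 K/W
R_total = 2.405 K/W
Q = ΔT / R_total = 44 / 2.405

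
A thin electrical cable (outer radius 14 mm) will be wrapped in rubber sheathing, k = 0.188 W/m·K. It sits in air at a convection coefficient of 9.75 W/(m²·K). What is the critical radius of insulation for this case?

r_cr ≈ 19.3 mm

For a cylinder r_cr = k/h = 0.188/9.75
r_cr = 19.3 mm; since the bare radius (14 mm) is below r_cr, adding a thin layer of insulation will *increase* heat loss.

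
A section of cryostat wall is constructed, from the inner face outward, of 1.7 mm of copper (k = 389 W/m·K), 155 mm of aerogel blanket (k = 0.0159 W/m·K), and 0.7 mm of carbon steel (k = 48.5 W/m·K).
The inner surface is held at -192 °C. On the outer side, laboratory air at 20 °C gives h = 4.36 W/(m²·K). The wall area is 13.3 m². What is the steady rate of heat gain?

Q ≈ 283 W

Treating each layer as a thermal resistance in series:
R_copper = L/(kA) = 0.0017/(389×13.3) = 3.286×10^-7 K/W
R_aerogel blanket = L/(kA) = 0.155/(0.0159×13.3) = 0.733 K/W
R_carbon steel = L/(kA) = 0.0007/(48.5×13.3) = 1.085×10^-6 K/W
R_outer film = 1/(h_o·A) = 1/(4.36×13.3) = 0.01724 K/W
R_total = 0.7502 K/W
Q = ΔT / R_total = 212 / 0.7502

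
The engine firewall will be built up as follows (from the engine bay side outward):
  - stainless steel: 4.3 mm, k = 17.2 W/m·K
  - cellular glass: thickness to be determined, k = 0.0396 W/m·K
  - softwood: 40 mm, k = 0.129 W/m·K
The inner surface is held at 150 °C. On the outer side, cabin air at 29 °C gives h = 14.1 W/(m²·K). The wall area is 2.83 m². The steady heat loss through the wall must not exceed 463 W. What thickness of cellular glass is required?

Treating each layer as a thermal resistance in series:
R_stainless steel = L/(kA) = 0.0043/(17.2×2.83) = 8.834×10^-5 K/W
R_softwood = L/(kA) = 0.04/(0.129×2.83) = 0.1096 K/W
R_outer film = 1/(h_o·A) = 1/(14.1×2.83) = 0.02506 K/W
Sum of the known resistances R_other = 0.1347 K/W
Required total resistance R_tot = ΔT/Q_allow = 121/463 = 0.2613 K/W
R_cellular glass = R_tot − R_other = 0.1266 K/W
L = R·k·A = 0.1266×0.0396×2.83

L ≈ 14.2 mm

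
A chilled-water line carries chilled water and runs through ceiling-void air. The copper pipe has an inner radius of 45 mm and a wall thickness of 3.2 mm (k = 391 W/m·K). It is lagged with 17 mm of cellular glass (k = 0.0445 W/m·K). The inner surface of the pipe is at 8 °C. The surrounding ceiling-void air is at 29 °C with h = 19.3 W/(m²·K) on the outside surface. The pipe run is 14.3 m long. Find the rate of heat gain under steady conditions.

Q ≈ 249 W

Radial resistances (cylindrical: R_cond = ln(r_o/r_i)/(2πkL), R_conv = 1/(h·2πrL)):
R_copper pipe wall = ln(48.2/45)/(2π×391×14.3) = 1.955×10^-6 K/W
R_cellular glass = ln(65.2/48.2)/(2π×0.0445×14.3) = 0.07556 K/W
R_outer film = 1/(h_o·2πr_oL) = 1/(19.3×2π×0.0652×14.3) = 0.008845 K/W
R_total = 0.0844 K/W
Q = ΔT/R_total = 21/0.0844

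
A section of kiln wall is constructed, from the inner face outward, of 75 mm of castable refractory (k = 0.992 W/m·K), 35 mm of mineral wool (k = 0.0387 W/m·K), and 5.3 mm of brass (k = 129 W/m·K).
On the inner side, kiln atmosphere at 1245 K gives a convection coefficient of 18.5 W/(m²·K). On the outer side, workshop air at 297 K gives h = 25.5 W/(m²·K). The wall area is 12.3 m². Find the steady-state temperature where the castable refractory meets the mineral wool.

T ≈ 1130 K

Using the resistance-network approach (series):
R_inner film = 1/(h_i·A) = 1/(18.5×12.3) = 0.004395 K/W
R_castable refractory = L/(kA) = 0.075/(0.992×12.3) = 0.006147 K/W
R_mineral wool = L/(kA) = 0.035/(0.0387×12.3) = 0.07353 K/W
R_brass = L/(kA) = 0.0053/(129×12.3) = 3.34×10^-6 K/W
R_outer film = 1/(h_o·A) = 1/(25.5×12.3) = 0.003188 K/W
R_total = 0.08726 K/W;  Q = ΔT/R_total = 948/0.08726 = 10860 W
T_interface = T_inner − Q·ΣR(inner→interface) = 1245 − 10900×0.01054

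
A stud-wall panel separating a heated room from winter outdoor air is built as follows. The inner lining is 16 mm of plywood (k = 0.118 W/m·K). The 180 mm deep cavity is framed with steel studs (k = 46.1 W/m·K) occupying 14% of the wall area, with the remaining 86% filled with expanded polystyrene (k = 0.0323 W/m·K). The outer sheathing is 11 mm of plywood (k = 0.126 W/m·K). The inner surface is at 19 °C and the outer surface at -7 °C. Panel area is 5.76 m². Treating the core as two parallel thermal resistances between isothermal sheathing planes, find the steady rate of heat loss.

Q ≈ 597 W

Sheathing layers in series; stud and cavity paths in parallel between them.
R_inner = 0.016/(0.118×5.76) = 0.02354 K/W
R_stud  = 0.18/(46.1×0.14×5.76) = 0.004842 K/W
R_cav   = 0.18/(0.0323×0.86×5.76) = 1.125 K/W
1/R_core = 1/R_stud + 1/R_cav → R_core = 0.004821 K/W
R_outer = 0.011/(0.126×5.76) = 0.01516 K/W
R_total = 0.04352 K/W
Q = ΔT/R_total = 26/0.04352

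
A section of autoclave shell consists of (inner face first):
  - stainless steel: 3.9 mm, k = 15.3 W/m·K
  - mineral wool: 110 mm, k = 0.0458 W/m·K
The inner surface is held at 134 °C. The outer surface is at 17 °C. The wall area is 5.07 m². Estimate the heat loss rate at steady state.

Treating each layer as a thermal resistance in series:
R_stainless steel = L/(kA) = 0.0039/(15.3×5.07) = 5.028×10^-5 K/W
R_mineral wool = L/(kA) = 0.11/(0.0458×5.07) = 0.4737 K/W
R_total = 0.4738 K/W
Q = ΔT / R_total = 117 / 0.4738

Q ≈ 247 W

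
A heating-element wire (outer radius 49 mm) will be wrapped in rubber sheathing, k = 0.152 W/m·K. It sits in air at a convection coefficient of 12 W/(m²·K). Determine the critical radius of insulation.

r_cr ≈ 12.7 mm

For a cylinder r_cr = k/h = 0.152/12
r_cr = 12.7 mm; since the bare radius (49 mm) is above r_cr, any added insulation will reduce heat loss.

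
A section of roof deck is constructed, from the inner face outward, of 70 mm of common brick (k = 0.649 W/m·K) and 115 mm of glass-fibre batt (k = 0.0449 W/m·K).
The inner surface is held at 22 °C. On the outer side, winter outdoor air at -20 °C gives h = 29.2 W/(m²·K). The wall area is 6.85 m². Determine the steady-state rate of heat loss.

Model the wall as resistances in series:
R_common brick = L/(kA) = 0.07/(0.649×6.85) = 0.01575 K/W
R_glass-fibre batt = L/(kA) = 0.115/(0.0449×6.85) = 0.3739 K/W
R_outer film = 1/(h_o·A) = 1/(29.2×6.85) = 0.005 K/W
R_total = 0.3946 K/W
Q = ΔT / R_total = 42 / 0.3946

Q ≈ 106 W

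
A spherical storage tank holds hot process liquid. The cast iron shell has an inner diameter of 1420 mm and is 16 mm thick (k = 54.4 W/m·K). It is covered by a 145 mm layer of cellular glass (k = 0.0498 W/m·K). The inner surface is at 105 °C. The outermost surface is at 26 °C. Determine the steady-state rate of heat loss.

Q ≈ 216 W

Radial (spherical) resistances in series:
R_cast iron shell = (1/0.71 − 1/0.726)/(4π×54.4) = 4.541×10^-5 K/W
R_cellular glass = (1/0.726 − 1/0.871)/(4π×0.0498) = 0.3664 K/W
R_total = 0.3665 K/W
Q = ΔT/R_total = 79/0.3665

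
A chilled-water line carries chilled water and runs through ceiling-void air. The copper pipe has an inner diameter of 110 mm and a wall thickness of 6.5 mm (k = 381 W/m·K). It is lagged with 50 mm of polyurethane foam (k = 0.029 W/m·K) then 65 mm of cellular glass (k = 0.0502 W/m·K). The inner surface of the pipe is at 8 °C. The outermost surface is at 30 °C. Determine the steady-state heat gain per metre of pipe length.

q′ ≈ 4.66 W/m

Per-layer cylindrical resistances, series-summed:
R_copper pipe wall = ln(61.5/55)/(2π×381×1) = 4.666×10^-5 K/W
R_polyurethane foam = ln(111.5/61.5)/(2π×0.029×1) = 3.265 K/W
R_cellular glass = ln(176.5/111.5)/(2π×0.0502×1) = 1.456 K/W
R_total = 4.722 K/W
Q = ΔT/R_total = 22/4.722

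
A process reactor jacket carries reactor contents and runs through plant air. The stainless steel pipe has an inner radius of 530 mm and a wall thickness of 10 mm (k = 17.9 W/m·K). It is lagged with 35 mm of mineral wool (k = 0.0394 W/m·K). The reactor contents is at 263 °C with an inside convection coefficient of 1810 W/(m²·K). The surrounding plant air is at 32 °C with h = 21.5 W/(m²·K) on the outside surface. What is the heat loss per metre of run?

For a radial system each layer contributes R = ln(r_out/r_in)/(2πkL); films add R = 1/(hA).
R_inner film = 1/(h_i·2πr₁L) = 1/(1810×2π×0.53×1) = 1.659×10^-4 K/W
R_stainless steel pipe wall = ln(540/530)/(2π×17.9×1) = 1.662×10^-4 K/W
R_mineral wool = ln(575/540)/(2π×0.0394×1) = 0.2537 K/W
R_outer film = 1/(h_o·2πr_oL) = 1/(21.5×2π×0.575×1) = 0.01287 K/W
R_total = 0.2669 K/W
Q = ΔT/R_total = 231/0.2669

q′ ≈ 866 W/m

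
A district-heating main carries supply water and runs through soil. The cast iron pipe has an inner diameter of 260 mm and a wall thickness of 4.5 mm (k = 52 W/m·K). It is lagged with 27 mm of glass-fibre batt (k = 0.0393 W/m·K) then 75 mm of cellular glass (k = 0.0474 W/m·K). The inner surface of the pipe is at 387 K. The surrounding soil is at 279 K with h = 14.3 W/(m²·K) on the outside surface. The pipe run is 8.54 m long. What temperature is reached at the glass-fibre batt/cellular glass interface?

T ≈ 348 K

Treating each annulus and film as a series resistance:
R_cast iron pipe wall = ln(134.5/130)/(2π×52×8.54) = 1.22×10^-5 K/W
R_glass-fibre batt = ln(161.5/134.5)/(2π×0.0393×8.54) = 0.08675 K/W
R_cellular glass = ln(236.5/161.5)/(2π×0.0474×8.54) = 0.15 K/W
R_outer film = 1/(h_o·2πr_oL) = 1/(14.3×2π×0.2365×8.54) = 0.005511 K/W
R_total = 0.2422 K/W
Q = ΔT/R_total = 108/0.2422
Q = 446 W
T_interface = T_inner − Q·ΣR(inner→interface) = 387 − 446×0.08676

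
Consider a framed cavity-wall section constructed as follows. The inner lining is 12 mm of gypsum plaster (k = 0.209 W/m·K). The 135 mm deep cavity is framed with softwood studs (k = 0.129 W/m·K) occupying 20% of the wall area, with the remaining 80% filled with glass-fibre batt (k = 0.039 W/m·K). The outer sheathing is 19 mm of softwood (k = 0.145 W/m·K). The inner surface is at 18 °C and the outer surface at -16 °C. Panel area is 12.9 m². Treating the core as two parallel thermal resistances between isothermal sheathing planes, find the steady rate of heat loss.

Q ≈ 172 W

Sheathing layers in series; stud and cavity paths in parallel between them.
R_inner = 0.012/(0.209×12.9) = 0.004451 K/W
R_stud  = 0.135/(0.129×0.2×12.9) = 0.4056 K/W
R_cav   = 0.135/(0.039×0.8×12.9) = 0.3354 K/W
1/R_core = 1/R_stud + 1/R_cav → R_core = 0.1836 K/W
R_outer = 0.019/(0.145×12.9) = 0.01016 K/W
R_total = 0.1982 K/W
Q = ΔT/R_total = 34/0.1982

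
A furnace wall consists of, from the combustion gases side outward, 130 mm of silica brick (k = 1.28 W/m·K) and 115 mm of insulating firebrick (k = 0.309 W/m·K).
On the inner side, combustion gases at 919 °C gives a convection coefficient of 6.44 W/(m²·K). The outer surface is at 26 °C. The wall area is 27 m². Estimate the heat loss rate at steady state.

Q ≈ 38300 W

Treating each layer as a thermal resistance in series:
R_inner film = 1/(h_i·A) = 1/(6.44×27) = 0.005751 K/W
R_silica brick = L/(kA) = 0.13/(1.28×27) = 0.003762 K/W
R_insulating firebrick = L/(kA) = 0.115/(0.309×27) = 0.01378 K/W
R_total = 0.0233 K/W
Q = ΔT / R_total = 893 / 0.0233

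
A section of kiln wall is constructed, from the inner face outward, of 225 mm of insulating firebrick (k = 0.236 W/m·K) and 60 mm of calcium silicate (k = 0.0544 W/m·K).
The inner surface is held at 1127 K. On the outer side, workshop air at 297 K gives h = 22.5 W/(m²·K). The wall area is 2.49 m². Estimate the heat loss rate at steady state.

Thermal resistances in series:
R_insulating firebrick = L/(kA) = 0.225/(0.236×2.49) = 0.3829 K/W
R_calcium silicate = L/(kA) = 0.06/(0.0544×2.49) = 0.4429 K/W
R_outer film = 1/(h_o·A) = 1/(22.5×2.49) = 0.01785 K/W
R_total = 0.8437 K/W
Q = ΔT / R_total = 830 / 0.8437

Q ≈ 984 W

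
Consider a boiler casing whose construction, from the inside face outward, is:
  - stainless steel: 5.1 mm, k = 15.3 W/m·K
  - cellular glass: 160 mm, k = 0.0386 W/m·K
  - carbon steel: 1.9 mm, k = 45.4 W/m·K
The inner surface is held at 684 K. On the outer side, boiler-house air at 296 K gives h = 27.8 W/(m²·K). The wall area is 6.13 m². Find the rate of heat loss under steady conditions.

Series thermal resistances:
R_stainless steel = L/(kA) = 0.0051/(15.3×6.13) = 5.438×10^-5 K/W
R_cellular glass = L/(kA) = 0.16/(0.0386×6.13) = 0.6762 K/W
R_carbon steel = L/(kA) = 0.0019/(45.4×6.13) = 6.827×10^-6 K/W
R_outer film = 1/(h_o·A) = 1/(27.8×6.13) = 0.005868 K/W
R_total = 0.6821 K/W
Q = ΔT / R_total = 388 / 0.6821

Q ≈ 569 W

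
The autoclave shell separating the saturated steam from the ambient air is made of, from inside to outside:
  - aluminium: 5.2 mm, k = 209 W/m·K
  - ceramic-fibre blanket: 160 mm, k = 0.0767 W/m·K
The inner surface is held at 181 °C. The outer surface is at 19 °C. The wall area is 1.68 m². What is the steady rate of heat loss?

Q ≈ 130 W

Treating each layer as a thermal resistance in series:
R_aluminium = L/(kA) = 0.0052/(209×1.68) = 1.481×10^-5 K/W
R_ceramic-fibre blanket = L/(kA) = 0.16/(0.0767×1.68) = 1.242 K/W
R_total = 1.242 K/W
Q = ΔT / R_total = 162 / 1.242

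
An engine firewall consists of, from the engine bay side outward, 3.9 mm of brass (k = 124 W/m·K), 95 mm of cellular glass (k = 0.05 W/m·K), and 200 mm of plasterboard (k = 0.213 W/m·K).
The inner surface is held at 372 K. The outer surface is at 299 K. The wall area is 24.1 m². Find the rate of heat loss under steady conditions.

Using the resistance-network approach (series):
R_brass = L/(kA) = 0.0039/(124×24.1) = 1.305×10^-6 K/W
R_cellular glass = L/(kA) = 0.095/(0.05×24.1) = 0.07884 K/W
R_plasterboard = L/(kA) = 0.2/(0.213×24.1) = 0.03896 K/W
R_total = 0.1178 K/W
Q = ΔT / R_total = 73 / 0.1178

Q ≈ 620 W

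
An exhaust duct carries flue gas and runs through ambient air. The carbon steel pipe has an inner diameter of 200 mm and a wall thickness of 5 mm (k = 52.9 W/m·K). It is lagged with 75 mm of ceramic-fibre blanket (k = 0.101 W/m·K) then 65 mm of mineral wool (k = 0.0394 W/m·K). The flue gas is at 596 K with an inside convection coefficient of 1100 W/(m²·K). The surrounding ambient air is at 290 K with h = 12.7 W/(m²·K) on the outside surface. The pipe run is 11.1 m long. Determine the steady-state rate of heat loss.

Q ≈ 1580 W

Cylindrical conduction, so R = ln(r₂/r₁)/(2πkL) per layer, in series:
R_inner film = 1/(h_i·2πr₁L) = 1/(1100×2π×0.1×11.1) = 1.303×10^-4 K/W
R_carbon steel pipe wall = ln(105/100)/(2π×52.9×11.1) = 1.322×10^-5 K/W
R_ceramic-fibre blanket = ln(180/105)/(2π×0.101×11.1) = 0.07652 K/W
R_mineral wool = ln(245/180)/(2π×0.0394×11.1) = 0.1122 K/W
R_outer film = 1/(h_o·2πr_oL) = 1/(12.7×2π×0.245×11.1) = 0.004608 K/W
R_total = 0.1935 K/W
Q = ΔT/R_total = 306/0.1935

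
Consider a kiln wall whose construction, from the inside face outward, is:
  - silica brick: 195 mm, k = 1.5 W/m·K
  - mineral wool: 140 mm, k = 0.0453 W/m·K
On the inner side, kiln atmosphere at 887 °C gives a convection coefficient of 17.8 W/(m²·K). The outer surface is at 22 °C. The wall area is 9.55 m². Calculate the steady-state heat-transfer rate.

Q ≈ 2520 W

Model the wall as resistances in series:
R_inner film = 1/(h_i·A) = 1/(17.8×9.55) = 0.005883 K/W
R_silica brick = L/(kA) = 0.195/(1.5×9.55) = 0.01361 K/W
R_mineral wool = L/(kA) = 0.14/(0.0453×9.55) = 0.3236 K/W
R_total = 0.3431 K/W
Q = ΔT / R_total = 865 / 0.3431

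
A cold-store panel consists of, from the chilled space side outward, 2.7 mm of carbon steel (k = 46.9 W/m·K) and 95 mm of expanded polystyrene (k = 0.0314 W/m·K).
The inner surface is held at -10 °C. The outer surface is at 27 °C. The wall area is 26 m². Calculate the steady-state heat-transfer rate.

Series thermal resistances:
R_carbon steel = L/(kA) = 0.0027/(46.9×26) = 2.214×10^-6 K/W
R_expanded polystyrene = L/(kA) = 0.095/(0.0314×26) = 0.1164 K/W
R_total = 0.1164 K/W
Q = ΔT / R_total = 37 / 0.1164

Q ≈ 318 W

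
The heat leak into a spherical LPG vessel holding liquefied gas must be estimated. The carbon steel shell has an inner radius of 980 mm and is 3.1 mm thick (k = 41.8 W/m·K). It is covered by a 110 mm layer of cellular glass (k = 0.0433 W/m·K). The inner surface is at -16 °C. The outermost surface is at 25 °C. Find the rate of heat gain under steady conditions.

Q ≈ 218 W

For a spherical shell R = (1/r₁ − 1/r₂)/(4πk); film R = 1/(h·4πr²). In series:
R_carbon steel shell = (1/0.98 − 1/0.9831)/(4π×41.8) = 6.126×10^-6 K/W
R_cellular glass = (1/0.9831 − 1/1.0931)/(4π×0.0433) = 0.1881 K/W
R_total = 0.1881 K/W
Q = ΔT/R_total = 41/0.1881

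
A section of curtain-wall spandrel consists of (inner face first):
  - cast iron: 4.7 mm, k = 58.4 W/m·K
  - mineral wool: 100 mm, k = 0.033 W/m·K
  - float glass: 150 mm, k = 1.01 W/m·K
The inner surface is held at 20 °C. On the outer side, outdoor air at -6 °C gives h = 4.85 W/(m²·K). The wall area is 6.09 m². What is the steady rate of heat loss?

Q ≈ 46.8 W

Treating each layer as a thermal resistance in series:
R_cast iron = L/(kA) = 0.0047/(58.4×6.09) = 1.322×10^-5 K/W
R_mineral wool = L/(kA) = 0.1/(0.033×6.09) = 0.4976 K/W
R_float glass = L/(kA) = 0.15/(1.01×6.09) = 0.02439 K/W
R_outer film = 1/(h_o·A) = 1/(4.85×6.09) = 0.03386 K/W
R_total = 0.5558 K/W
Q = ΔT / R_total = 26 / 0.5558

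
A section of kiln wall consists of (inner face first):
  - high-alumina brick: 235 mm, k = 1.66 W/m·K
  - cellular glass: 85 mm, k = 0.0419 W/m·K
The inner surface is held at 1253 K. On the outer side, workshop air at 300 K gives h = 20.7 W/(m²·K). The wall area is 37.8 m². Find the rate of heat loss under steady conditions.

Series thermal resistances:
R_high-alumina brick = L/(kA) = 0.235/(1.66×37.8) = 0.003745 K/W
R_cellular glass = L/(kA) = 0.085/(0.0419×37.8) = 0.05367 K/W
R_outer film = 1/(h_o·A) = 1/(20.7×37.8) = 0.001278 K/W
R_total = 0.05869 K/W
Q = ΔT / R_total = 953 / 0.05869

Q ≈ 16200 W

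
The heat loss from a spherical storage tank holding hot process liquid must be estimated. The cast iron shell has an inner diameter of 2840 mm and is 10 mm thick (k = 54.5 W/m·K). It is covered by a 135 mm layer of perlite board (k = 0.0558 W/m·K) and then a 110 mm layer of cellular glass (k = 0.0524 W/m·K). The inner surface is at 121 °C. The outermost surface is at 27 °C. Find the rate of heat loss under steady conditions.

Radial (spherical) resistances in series:
R_cast iron shell = (1/1.42 − 1/1.43)/(4π×54.5) = 7.191×10^-6 K/W
R_perlite board = (1/1.43 − 1/1.565)/(4π×0.0558) = 0.08603 K/W
R_cellular glass = (1/1.565 − 1/1.675)/(4π×0.0524) = 0.06373 K/W
R_total = 0.1498 K/W
Q = ΔT/R_total = 94/0.1498

Q ≈ 628 W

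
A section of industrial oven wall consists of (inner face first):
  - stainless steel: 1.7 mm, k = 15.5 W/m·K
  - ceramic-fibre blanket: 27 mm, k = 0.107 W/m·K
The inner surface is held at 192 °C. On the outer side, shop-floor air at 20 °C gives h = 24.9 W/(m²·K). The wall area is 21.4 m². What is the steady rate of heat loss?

Model the wall as resistances in series:
R_stainless steel = L/(kA) = 0.0017/(15.5×21.4) = 5.125×10^-6 K/W
R_ceramic-fibre blanket = L/(kA) = 0.027/(0.107×21.4) = 0.01179 K/W
R_outer film = 1/(h_o·A) = 1/(24.9×21.4) = 0.001877 K/W
R_total = 0.01367 K/W
Q = ΔT / R_total = 172 / 0.01367

Q ≈ 12600 W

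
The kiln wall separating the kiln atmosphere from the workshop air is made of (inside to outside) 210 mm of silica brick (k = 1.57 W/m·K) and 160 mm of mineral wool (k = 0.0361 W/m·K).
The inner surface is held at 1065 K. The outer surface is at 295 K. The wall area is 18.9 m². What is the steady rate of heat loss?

Model the wall as resistances in series:
R_silica brick = L/(kA) = 0.21/(1.57×18.9) = 0.007077 K/W
R_mineral wool = L/(kA) = 0.16/(0.0361×18.9) = 0.2345 K/W
R_total = 0.2416 K/W
Q = ΔT / R_total = 770 / 0.2416

Q ≈ 3190 W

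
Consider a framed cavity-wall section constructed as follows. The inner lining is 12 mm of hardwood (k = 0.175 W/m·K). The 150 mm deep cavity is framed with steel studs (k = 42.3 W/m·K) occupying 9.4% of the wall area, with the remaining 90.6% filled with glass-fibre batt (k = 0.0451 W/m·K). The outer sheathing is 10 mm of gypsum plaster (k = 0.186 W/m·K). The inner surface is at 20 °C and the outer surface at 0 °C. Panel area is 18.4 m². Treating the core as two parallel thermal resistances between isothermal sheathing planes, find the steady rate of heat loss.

Q ≈ 2300 W

Sheathing layers in series; stud and cavity paths in parallel between them.
R_inner = 0.012/(0.175×18.4) = 0.003727 K/W
R_stud  = 0.15/(42.3×0.094×18.4) = 0.00205 K/W
R_cav   = 0.15/(0.0451×0.906×18.4) = 0.1995 K/W
1/R_core = 1/R_stud + 1/R_cav → R_core = 0.002029 K/W
R_outer = 0.01/(0.186×18.4) = 0.002922 K/W
R_total = 0.008678 K/W
Q = ΔT/R_total = 20/0.008678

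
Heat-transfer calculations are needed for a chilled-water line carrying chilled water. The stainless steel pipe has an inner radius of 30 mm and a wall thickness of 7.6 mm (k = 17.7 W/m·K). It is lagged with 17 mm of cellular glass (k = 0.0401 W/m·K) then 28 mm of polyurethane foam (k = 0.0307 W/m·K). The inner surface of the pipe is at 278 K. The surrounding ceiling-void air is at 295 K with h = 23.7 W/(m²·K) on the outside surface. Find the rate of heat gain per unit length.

Radial resistances (cylindrical: R_cond = ln(r_o/r_i)/(2πkL), R_conv = 1/(h·2πrL)):
R_stainless steel pipe wall = ln(37.6/30)/(2π×17.7×1) = 0.00203 K/W
R_cellular glass = ln(54.6/37.6)/(2π×0.0401×1) = 1.481 K/W
R_polyurethane foam = ln(82.6/54.6)/(2π×0.0307×1) = 2.146 K/W
R_outer film = 1/(h_o·2πr_oL) = 1/(23.7×2π×0.0826×1) = 0.0813 K/W
R_total = 3.71 K/W
Q = ΔT/R_total = 17/3.71

q′ ≈ 4.58 W/m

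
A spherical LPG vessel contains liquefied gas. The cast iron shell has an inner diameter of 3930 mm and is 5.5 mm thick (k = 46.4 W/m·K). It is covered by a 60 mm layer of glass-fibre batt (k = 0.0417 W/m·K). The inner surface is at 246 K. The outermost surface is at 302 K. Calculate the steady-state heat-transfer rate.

Radial (spherical) resistances in series:
R_cast iron shell = (1/1.965 − 1/1.9705)/(4π×46.4) = 2.436×10^-6 K/W
R_glass-fibre batt = (1/1.9705 − 1/2.0305)/(4π×0.0417) = 0.02862 K/W
R_total = 0.02862 K/W
Q = ΔT/R_total = 56/0.02862

Q ≈ 1960 W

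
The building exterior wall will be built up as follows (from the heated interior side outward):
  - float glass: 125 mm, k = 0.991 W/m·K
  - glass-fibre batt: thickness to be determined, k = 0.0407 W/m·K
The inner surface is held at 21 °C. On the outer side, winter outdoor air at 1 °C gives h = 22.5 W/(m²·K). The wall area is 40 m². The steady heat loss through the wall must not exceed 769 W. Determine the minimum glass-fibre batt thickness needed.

Model the wall as resistances in series:
R_float glass = L/(kA) = 0.125/(0.991×40) = 0.003153 K/W
R_outer film = 1/(h_o·A) = 1/(22.5×40) = 0.001111 K/W
Sum of the known resistances R_other = 0.004264 K/W
Required total resistance R_tot = ΔT/Q_allow = 20/769 = 0.02601 K/W
R_glass-fibre batt = R_tot − R_other = 0.02174 K/W
L = R·k·A = 0.02174×0.0407×40

L ≈ 35.4 mm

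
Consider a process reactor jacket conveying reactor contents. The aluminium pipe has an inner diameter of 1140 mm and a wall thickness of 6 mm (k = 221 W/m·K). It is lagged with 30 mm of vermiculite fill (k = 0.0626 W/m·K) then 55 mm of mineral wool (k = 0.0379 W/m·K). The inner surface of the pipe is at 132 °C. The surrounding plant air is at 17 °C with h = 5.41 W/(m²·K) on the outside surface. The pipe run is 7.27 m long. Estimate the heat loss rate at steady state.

Treating each annulus and film as a series resistance:
R_aluminium pipe wall = ln(576/570)/(2π×221×7.27) = 1.037×10^-6 K/W
R_vermiculite fill = ln(606/576)/(2π×0.0626×7.27) = 0.01776 K/W
R_mineral wool = ln(661/606)/(2π×0.0379×7.27) = 0.05018 K/W
R_outer film = 1/(h_o·2πr_oL) = 1/(5.41×2π×0.661×7.27) = 0.006122 K/W
R_total = 0.07406 K/W
Q = ΔT/R_total = 115/0.07406

Q ≈ 1550 W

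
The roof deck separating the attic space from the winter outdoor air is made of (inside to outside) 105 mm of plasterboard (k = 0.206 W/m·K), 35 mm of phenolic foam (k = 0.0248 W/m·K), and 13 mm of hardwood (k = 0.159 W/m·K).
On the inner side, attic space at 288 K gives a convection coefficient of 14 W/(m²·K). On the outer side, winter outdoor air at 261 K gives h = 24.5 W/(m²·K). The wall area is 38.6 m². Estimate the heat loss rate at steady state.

Q ≈ 493 W

Model the wall as resistances in series:
R_inner film = 1/(h_i·A) = 1/(14×38.6) = 0.00185 K/W
R_plasterboard = L/(kA) = 0.105/(0.206×38.6) = 0.0132 K/W
R_phenolic foam = L/(kA) = 0.035/(0.0248×38.6) = 0.03656 K/W
R_hardwood = L/(kA) = 0.013/(0.159×38.6) = 0.002118 K/W
R_outer film = 1/(h_o·A) = 1/(24.5×38.6) = 0.001057 K/W
R_total = 0.05479 K/W
Q = ΔT / R_total = 27 / 0.05479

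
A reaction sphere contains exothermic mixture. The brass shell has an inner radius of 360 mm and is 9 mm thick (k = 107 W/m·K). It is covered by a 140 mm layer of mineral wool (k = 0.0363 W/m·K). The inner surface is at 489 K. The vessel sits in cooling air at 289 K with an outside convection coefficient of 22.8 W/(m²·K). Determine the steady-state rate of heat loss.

For a spherical shell R = (1/r₁ − 1/r₂)/(4πk); film R = 1/(h·4πr²). In series:
R_brass shell = (1/0.36 − 1/0.369)/(4π×107) = 5.039×10^-5 K/W
R_mineral wool = (1/0.369 − 1/0.509)/(4π×0.0363) = 1.634 K/W
R_outer film = 1/(h·4πr_o²) = 1/(22.8×4π×0.509²) = 0.01347 K/W
R_total = 1.648 K/W
Q = ΔT/R_total = 200/1.648

Q ≈ 121 W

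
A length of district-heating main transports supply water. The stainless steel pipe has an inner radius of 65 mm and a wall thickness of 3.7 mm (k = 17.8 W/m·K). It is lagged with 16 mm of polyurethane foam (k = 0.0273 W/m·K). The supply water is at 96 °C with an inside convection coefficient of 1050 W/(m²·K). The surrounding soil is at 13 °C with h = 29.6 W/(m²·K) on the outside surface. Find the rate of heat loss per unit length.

Cylindrical conduction, so R = ln(r₂/r₁)/(2πkL) per layer, in series:
R_inner film = 1/(h_i·2πr₁L) = 1/(1050×2π×0.065×1) = 0.002332 K/W
R_stainless steel pipe wall = ln(68.7/65)/(2π×17.8×1) = 4.95×10^-4 K/W
R_polyurethane foam = ln(84.7/68.7)/(2π×0.0273×1) = 1.221 K/W
R_outer film = 1/(h_o·2πr_oL) = 1/(29.6×2π×0.0847×1) = 0.06348 K/W
R_total = 1.287 K/W
Q = ΔT/R_total = 83/1.287

q′ ≈ 64.5 W/m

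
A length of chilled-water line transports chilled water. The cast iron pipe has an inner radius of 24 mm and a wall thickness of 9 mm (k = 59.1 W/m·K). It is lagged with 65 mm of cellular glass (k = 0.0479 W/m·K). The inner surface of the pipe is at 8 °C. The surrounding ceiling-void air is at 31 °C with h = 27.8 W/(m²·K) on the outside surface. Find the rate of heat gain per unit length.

For a radial system each layer contributes R = ln(r_out/r_in)/(2πkL); films add R = 1/(hA).
R_cast iron pipe wall = ln(33/24)/(2π×59.1×1) = 8.576×10^-4 K/W
R_cellular glass = ln(98/33)/(2π×0.0479×1) = 3.617 K/W
R_outer film = 1/(h_o·2πr_oL) = 1/(27.8×2π×0.098×1) = 0.05842 K/W
R_total = 3.676 K/W
Q = ΔT/R_total = 23/3.676

q′ ≈ 6.26 W/m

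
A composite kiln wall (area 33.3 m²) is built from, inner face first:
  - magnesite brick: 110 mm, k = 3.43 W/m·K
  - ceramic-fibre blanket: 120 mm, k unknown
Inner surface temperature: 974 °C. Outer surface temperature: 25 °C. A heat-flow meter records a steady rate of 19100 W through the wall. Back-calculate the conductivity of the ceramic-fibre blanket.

k ≈ 0.074 W/(m·K)

Model the wall as resistances in series:
R_magnesite brick = L/(kA) = 0.11/(3.43×33.3) = 9.631×10^-4 K/W
Sum of known resistances R_other = 9.631×10^-4 K/W
Total R = ΔT/Q = 949/19100 = 0.04969 K/W
R_ceramic-fibre blanket = R_total − R_other = 0.04872 K/W
k = L/(R·A) = 0.12/(0.04872×33.3)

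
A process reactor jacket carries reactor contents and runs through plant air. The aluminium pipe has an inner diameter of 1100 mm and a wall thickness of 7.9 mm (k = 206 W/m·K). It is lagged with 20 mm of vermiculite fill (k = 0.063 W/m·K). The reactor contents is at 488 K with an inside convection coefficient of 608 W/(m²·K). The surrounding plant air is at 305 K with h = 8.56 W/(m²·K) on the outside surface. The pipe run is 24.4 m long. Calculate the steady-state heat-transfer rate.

Treating each annulus and film as a series resistance:
R_inner film = 1/(h_i·2πr₁L) = 1/(608×2π×0.55×24.4) = 1.951×10^-5 K/W
R_aluminium pipe wall = ln(557.9/550)/(2π×206×24.4) = 4.516×10^-7 K/W
R_vermiculite fill = ln(577.9/557.9)/(2π×0.063×24.4) = 0.003647 K/W
R_outer film = 1/(h_o·2πr_oL) = 1/(8.56×2π×0.5779×24.4) = 0.001319 K/W
R_total = 0.004985 K/W
Q = ΔT/R_total = 183/0.004985

Q ≈ 36700 W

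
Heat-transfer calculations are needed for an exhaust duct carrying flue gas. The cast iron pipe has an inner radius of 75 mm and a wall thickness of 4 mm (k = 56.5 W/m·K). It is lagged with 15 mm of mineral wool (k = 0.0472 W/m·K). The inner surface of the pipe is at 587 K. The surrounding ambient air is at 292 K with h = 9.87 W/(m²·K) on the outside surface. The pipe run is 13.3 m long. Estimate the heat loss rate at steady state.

Q ≈ 5180 W

Radial resistances (cylindrical: R_cond = ln(r_o/r_i)/(2πkL), R_conv = 1/(h·2πrL)):
R_cast iron pipe wall = ln(79/75)/(2π×56.5×13.3) = 1.1×10^-5 K/W
R_mineral wool = ln(94/79)/(2π×0.0472×13.3) = 0.04408 K/W
R_outer film = 1/(h_o·2πr_oL) = 1/(9.87×2π×0.094×13.3) = 0.0129 K/W
R_total = 0.05698 K/W
Q = ΔT/R_total = 295/0.05698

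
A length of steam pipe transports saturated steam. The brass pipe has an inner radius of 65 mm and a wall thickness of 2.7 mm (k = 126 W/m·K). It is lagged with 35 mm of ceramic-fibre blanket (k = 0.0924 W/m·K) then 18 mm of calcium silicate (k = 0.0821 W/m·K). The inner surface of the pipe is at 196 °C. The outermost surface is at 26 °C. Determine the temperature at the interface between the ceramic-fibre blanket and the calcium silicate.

For a radial system each layer contributes R = ln(r_out/r_in)/(2πkL); films add R = 1/(hA).
R_brass pipe wall = ln(67.7/65)/(2π×126×1) = 5.141×10^-5 K/W
R_ceramic-fibre blanket = ln(102.7/67.7)/(2π×0.0924×1) = 0.7178 K/W
R_calcium silicate = ln(120.7/102.7)/(2π×0.0821×1) = 0.3131 K/W
R_total = 1.031 K/W
Q = ΔT/R_total = 170/1.031
Q = 165 W/m
T_interface = T_inner − Q·ΣR(inner→interface) = 196 − 165×0.7178

T ≈ 77.6 °C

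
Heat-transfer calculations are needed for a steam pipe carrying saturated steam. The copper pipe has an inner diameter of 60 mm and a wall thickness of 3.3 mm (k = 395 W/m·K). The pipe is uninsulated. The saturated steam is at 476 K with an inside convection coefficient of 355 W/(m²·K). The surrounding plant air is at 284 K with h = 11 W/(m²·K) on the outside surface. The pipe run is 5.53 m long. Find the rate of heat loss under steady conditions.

Cylindrical conduction, so R = ln(r₂/r₁)/(2πkL) per layer, in series:
R_inner film = 1/(h_i·2πr₁L) = 1/(355×2π×0.03×5.53) = 0.002702 K/W
R_copper pipe wall = ln(33.3/30)/(2π×395×5.53) = 7.604×10^-6 K/W
R_outer film = 1/(h_o·2πr_oL) = 1/(11×2π×0.0333×5.53) = 0.07857 K/W
R_total = 0.08128 K/W
Q = ΔT/R_total = 192/0.08128

Q ≈ 2360 W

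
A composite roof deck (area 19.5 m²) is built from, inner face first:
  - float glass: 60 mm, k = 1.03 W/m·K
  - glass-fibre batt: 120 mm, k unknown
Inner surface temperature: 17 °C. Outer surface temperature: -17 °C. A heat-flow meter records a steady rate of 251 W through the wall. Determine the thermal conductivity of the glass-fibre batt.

Model the wall as resistances in series:
R_float glass = L/(kA) = 0.06/(1.03×19.5) = 0.002987 K/W
Sum of known resistances R_other = 0.002987 K/W
Total R = ΔT/Q = 34/251 = 0.1355 K/W
R_glass-fibre batt = R_total − R_other = 0.1325 K/W
k = L/(R·A) = 0.12/(0.1325×19.5)

k ≈ 0.0465 W/(m·K)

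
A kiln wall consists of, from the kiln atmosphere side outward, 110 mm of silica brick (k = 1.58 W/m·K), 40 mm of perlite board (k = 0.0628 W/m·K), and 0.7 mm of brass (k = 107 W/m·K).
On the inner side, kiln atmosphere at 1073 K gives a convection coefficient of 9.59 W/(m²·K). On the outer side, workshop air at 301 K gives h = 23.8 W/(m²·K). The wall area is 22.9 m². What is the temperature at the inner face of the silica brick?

Thermal resistances in series:
R_inner film = 1/(h_i·A) = 1/(9.59×22.9) = 0.004554 K/W
R_silica brick = L/(kA) = 0.11/(1.58×22.9) = 0.00304 K/W
R_perlite board = L/(kA) = 0.04/(0.0628×22.9) = 0.02781 K/W
R_brass = L/(kA) = 0.0007/(107×22.9) = 2.857×10^-7 K/W
R_outer film = 1/(h_o·A) = 1/(23.8×22.9) = 0.001835 K/W
R_total = 0.03724 K/W;  Q = ΔT/R_total = 772/0.03724 = 20730 W
T_interface = T_inner − Q·ΣR(inner→interface) = 1073 − 20700×0.004554

T ≈ 979 K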